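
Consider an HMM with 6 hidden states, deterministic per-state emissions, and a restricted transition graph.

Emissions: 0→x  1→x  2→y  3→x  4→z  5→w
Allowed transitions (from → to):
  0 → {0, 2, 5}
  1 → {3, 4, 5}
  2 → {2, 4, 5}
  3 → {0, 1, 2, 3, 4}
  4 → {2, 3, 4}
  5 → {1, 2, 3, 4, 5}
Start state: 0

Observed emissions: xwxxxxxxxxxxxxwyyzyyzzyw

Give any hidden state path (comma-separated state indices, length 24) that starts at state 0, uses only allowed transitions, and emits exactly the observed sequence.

  [0] x  {0,1,3}  => 0  start
  [1] w  {5}  => 5  0->5 ok
  [2] x  {0,1,3}  => 3  5->3 ok
  [3] x  {0,1,3}  => 3  3->3 ok
  [4] x  {0,1,3}  => 3  3->3 ok
  [5] x  {0,1,3}  => 3  3->3 ok
  [6] x  {0,1,3}  => 3  3->3 ok
  [7] x  {0,1,3}  => 3  3->3 ok
  [8] x  {0,1,3}  => 3  3->3 ok
  [9] x  {0,1,3}  => 3  3->3 ok
  [10] x  {0,1,3}  => 3  3->3 ok
  [11] x  {0,1,3}  => 1  3->1 ok
  [12] x  {0,1,3}  => 3  1->3 ok
  [13] x  {0,1,3}  => 0  3->0 ok
  [14] w  {5}  => 5  0->5 ok
  [15] y  {2}  => 2  5->2 ok
  [16] y  {2}  => 2  2->2 ok
  [17] z  {4}  => 4  2->4 ok
  [18] y  {2}  => 2  4->2 ok
  [19] y  {2}  => 2  2->2 ok
  [20] z  {4}  => 4  2->4 ok
  [21] z  {4}  => 4  4->4 ok
  [22] y  {2}  => 2  4->2 ok
  [23] w  {5}  => 5  2->5 ok

0,5,3,3,3,3,3,3,3,3,3,1,3,0,5,2,2,4,2,2,4,4,2,5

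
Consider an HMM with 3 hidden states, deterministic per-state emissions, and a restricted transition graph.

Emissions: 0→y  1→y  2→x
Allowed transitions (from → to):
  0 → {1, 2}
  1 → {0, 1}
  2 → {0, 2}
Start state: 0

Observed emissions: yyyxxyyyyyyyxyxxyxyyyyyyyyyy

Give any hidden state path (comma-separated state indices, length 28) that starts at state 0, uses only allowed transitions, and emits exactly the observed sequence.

0,1,0,2,2,0,1,0,1,1,1,0,2,0,2,2,0,2,0,1,1,1,0,1,0,1,0,1

  0: obs=y cand={0,1} pick 0 [start]
  1: obs=y cand={0,1} pick 1 [0->1 ok]
  2: obs=y cand={0,1} pick 0 [1->0 ok]
  3: obs=x cand={2} pick 2 [0->2 ok]
  4: obs=x cand={2} pick 2 [2->2 ok]
  5: obs=y cand={0,1} pick 0 [2->0 ok]
  6: obs=y cand={0,1} pick 1 [0->1 ok]
  7: obs=y cand={0,1} pick 0 [1->0 ok]
  8: obs=y cand={0,1} pick 1 [0->1 ok]
  9: obs=y cand={0,1} pick 1 [1->1 ok]
  10: obs=y cand={0,1} pick 1 [1->1 ok]
  11: obs=y cand={0,1} pick 0 [1->0 ok]
  12: obs=x cand={2} pick 2 [0->2 ok]
  13: obs=y cand={0,1} pick 0 [2->0 ok]
  14: obs=x cand={2} pick 2 [0->2 ok]
  15: obs=x cand={2} pick 2 [2->2 ok]
  16: obs=y cand={0,1} pick 0 [2->0 ok]
  17: obs=x cand={2} pick 2 [0->2 ok]
  18: obs=y cand={0,1} pick 0 [2->0 ok]
  19: obs=y cand={0,1} pick 1 [0->1 ok]
  20: obs=y cand={0,1} pick 1 [1->1 ok]
  21: obs=y cand={0,1} pick 1 [1->1 ok]
  22: obs=y cand={0,1} pick 0 [1->0 ok]
  23: obs=y cand={0,1} pick 1 [0->1 ok]
  24: obs=y cand={0,1} pick 0 [1->0 ok]
  25: obs=y cand={0,1} pick 1 [0->1 ok]
  26: obs=y cand={0,1} pick 0 [1->0 ok]
  27: obs=y cand={0,1} pick 1 [0->1 ok]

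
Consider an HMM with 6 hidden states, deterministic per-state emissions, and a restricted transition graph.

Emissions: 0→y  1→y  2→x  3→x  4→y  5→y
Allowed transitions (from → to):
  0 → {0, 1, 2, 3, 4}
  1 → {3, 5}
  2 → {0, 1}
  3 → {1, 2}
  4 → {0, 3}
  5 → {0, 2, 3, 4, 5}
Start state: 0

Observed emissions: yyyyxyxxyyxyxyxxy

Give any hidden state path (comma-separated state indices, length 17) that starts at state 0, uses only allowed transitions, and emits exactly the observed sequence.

0,4,0,0,3,1,3,2,1,5,3,1,3,1,3,2,0

  [0] y  {0,1,4,5}  => 0  start
  [1] y  {0,1,4,5}  => 4  0->4 ok
  [2] y  {0,1,4,5}  => 0  4->0 ok
  [3] y  {0,1,4,5}  => 0  0->0 ok
  [4] x  {2,3}  => 3  0->3 ok
  [5] y  {0,1,4,5}  => 1  3->1 ok
  [6] x  {2,3}  => 3  1->3 ok
  [7] x  {2,3}  => 2  3->2 ok
  [8] y  {0,1,4,5}  => 1  2->1 ok
  [9] y  {0,1,4,5}  => 5  1->5 ok
  [10] x  {2,3}  => 3  5->3 ok
  [11] y  {0,1,4,5}  => 1  3->1 ok
  [12] x  {2,3}  => 3  1->3 ok
  [13] y  {0,1,4,5}  => 1  3->1 ok
  [14] x  {2,3}  => 3  1->3 ok
  [15] x  {2,3}  => 2  3->2 ok
  [16] y  {0,1,4,5}  => 0  2->0 ok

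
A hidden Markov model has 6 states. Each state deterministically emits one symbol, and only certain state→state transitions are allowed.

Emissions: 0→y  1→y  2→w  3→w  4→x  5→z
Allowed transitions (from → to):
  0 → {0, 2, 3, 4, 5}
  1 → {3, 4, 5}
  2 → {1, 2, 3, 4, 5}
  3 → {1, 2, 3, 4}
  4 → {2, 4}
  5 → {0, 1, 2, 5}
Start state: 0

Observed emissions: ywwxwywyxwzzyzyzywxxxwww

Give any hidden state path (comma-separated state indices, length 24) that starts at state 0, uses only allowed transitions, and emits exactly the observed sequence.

  t0 'y' -> {0,1}, take 0 (start)
  t1 'w' -> {2,3}, take 3 (0->3 ok)
  t2 'w' -> {2,3}, take 3 (3->3 ok)
  t3 'x' -> {4}, take 4 (3->4 ok)
  t4 'w' -> {2,3}, take 2 (4->2 ok)
  t5 'y' -> {0,1}, take 1 (2->1 ok)
  t6 'w' -> {2,3}, take 3 (1->3 ok)
  t7 'y' -> {0,1}, take 1 (3->1 ok)
  t8 'x' -> {4}, take 4 (1->4 ok)
  t9 'w' -> {2,3}, take 2 (4->2 ok)
  t10 'z' -> {5}, take 5 (2->5 ok)
  t11 'z' -> {5}, take 5 (5->5 ok)
  t12 'y' -> {0,1}, take 0 (5->0 ok)
  t13 'z' -> {5}, take 5 (0->5 ok)
  t14 'y' -> {0,1}, take 1 (5->1 ok)
  t15 'z' -> {5}, take 5 (1->5 ok)
  t16 'y' -> {0,1}, take 0 (5->0 ok)
  t17 'w' -> {2,3}, take 2 (0->2 ok)
  t18 'x' -> {4}, take 4 (2->4 ok)
  t19 'x' -> {4}, take 4 (4->4 ok)
  t20 'x' -> {4}, take 4 (4->4 ok)
  t21 'w' -> {2,3}, take 2 (4->2 ok)
  t22 'w' -> {2,3}, take 3 (2->3 ok)
  t23 'w' -> {2,3}, take 2 (3->2 ok)

0,3,3,4,2,1,3,1,4,2,5,5,0,5,1,5,0,2,4,4,4,2,3,2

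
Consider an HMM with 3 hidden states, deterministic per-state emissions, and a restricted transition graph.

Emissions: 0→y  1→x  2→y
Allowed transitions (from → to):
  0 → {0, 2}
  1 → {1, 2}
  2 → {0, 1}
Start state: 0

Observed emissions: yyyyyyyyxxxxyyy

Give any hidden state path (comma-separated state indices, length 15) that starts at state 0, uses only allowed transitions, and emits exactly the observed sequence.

0,2,0,2,0,2,0,2,1,1,1,1,2,0,0

  pos 0: y in {0,2}, choose 0; start
  pos 1: y in {0,2}, choose 2; 0->2 ok
  pos 2: y in {0,2}, choose 0; 2->0 ok
  pos 3: y in {0,2}, choose 2; 0->2 ok
  pos 4: y in {0,2}, choose 0; 2->0 ok
  pos 5: y in {0,2}, choose 2; 0->2 ok
  pos 6: y in {0,2}, choose 0; 2->0 ok
  pos 7: y in {0,2}, choose 2; 0->2 ok
  pos 8: x in {1}, choose 1; 2->1 ok
  pos 9: x in {1}, choose 1; 1->1 ok
  pos 10: x in {1}, choose 1; 1->1 ok
  pos 11: x in {1}, choose 1; 1->1 ok
  pos 12: y in {0,2}, choose 2; 1->2 ok
  pos 13: y in {0,2}, choose 0; 2->0 ok
  pos 14: y in {0,2}, choose 0; 0->0 ok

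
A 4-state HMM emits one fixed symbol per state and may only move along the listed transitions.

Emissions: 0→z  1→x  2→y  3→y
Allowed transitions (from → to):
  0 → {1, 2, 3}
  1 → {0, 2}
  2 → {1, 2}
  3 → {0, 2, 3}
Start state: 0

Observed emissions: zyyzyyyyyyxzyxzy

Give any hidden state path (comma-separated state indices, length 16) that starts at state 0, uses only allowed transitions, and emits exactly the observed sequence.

0,3,3,0,3,3,3,3,3,2,1,0,2,1,0,3

  [0] z  {0}  => 0  start
  [1] y  {2,3}  => 3  0->3 ok
  [2] y  {2,3}  => 3  3->3 ok
  [3] z  {0}  => 0  3->0 ok
  [4] y  {2,3}  => 3  0->3 ok
  [5] y  {2,3}  => 3  3->3 ok
  [6] y  {2,3}  => 3  3->3 ok
  [7] y  {2,3}  => 3  3->3 ok
  [8] y  {2,3}  => 3  3->3 ok
  [9] y  {2,3}  => 2  3->2 ok
  [10] x  {1}  => 1  2->1 ok
  [11] z  {0}  => 0  1->0 ok
  [12] y  {2,3}  => 2  0->2 ok
  [13] x  {1}  => 1  2->1 ok
  [14] z  {0}  => 0  1->0 ok
  [15] y  {2,3}  => 3  0->3 ok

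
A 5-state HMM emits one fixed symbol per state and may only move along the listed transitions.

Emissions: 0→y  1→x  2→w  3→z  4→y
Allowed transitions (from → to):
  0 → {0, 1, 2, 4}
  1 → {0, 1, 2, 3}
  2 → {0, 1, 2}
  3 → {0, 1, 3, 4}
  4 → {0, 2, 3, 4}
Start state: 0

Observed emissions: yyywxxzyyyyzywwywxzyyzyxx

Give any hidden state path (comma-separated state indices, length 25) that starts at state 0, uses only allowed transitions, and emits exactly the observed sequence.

0,0,4,2,1,1,3,4,0,0,4,3,0,2,2,0,2,1,3,0,4,3,0,1,1

  [0] y  {0,4}  => 0  start
  [1] y  {0,4}  => 0  0->0 ok
  [2] y  {0,4}  => 4  0->4 ok
  [3] w  {2}  => 2  4->2 ok
  [4] x  {1}  => 1  2->1 ok
  [5] x  {1}  => 1  1->1 ok
  [6] z  {3}  => 3  1->3 ok
  [7] y  {0,4}  => 4  3->4 ok
  [8] y  {0,4}  => 0  4->0 ok
  [9] y  {0,4}  => 0  0->0 ok
  [10] y  {0,4}  => 4  0->4 ok
  [11] z  {3}  => 3  4->3 ok
  [12] y  {0,4}  => 0  3->0 ok
  [13] w  {2}  => 2  0->2 ok
  [14] w  {2}  => 2  2->2 ok
  [15] y  {0,4}  => 0  2->0 ok
  [16] w  {2}  => 2  0->2 ok
  [17] x  {1}  => 1  2->1 ok
  [18] z  {3}  => 3  1->3 ok
  [19] y  {0,4}  => 0  3->0 ok
  [20] y  {0,4}  => 4  0->4 ok
  [21] z  {3}  => 3  4->3 ok
  [22] y  {0,4}  => 0  3->0 ok
  [23] x  {1}  => 1  0->1 ok
  [24] x  {1}  => 1  1->1 ok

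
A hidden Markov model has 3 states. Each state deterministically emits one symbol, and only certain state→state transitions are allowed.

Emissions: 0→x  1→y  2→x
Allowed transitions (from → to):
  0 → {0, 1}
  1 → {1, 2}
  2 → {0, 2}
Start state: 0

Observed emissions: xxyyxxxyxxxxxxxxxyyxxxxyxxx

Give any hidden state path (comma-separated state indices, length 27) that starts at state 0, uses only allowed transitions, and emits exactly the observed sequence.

  pos 0: x in {0,2}, choose 0; start
  pos 1: x in {0,2}, choose 0; 0->0 ok
  pos 2: y in {1}, choose 1; 0->1 ok
  pos 3: y in {1}, choose 1; 1->1 ok
  pos 4: x in {0,2}, choose 2; 1->2 ok
  pos 5: x in {0,2}, choose 0; 2->0 ok
  pos 6: x in {0,2}, choose 0; 0->0 ok
  pos 7: y in {1}, choose 1; 0->1 ok
  pos 8: x in {0,2}, choose 2; 1->2 ok
  pos 9: x in {0,2}, choose 2; 2->2 ok
  pos 10: x in {0,2}, choose 2; 2->2 ok
  pos 11: x in {0,2}, choose 2; 2->2 ok
  pos 12: x in {0,2}, choose 0; 2->0 ok
  pos 13: x in {0,2}, choose 0; 0->0 ok
  pos 14: x in {0,2}, choose 0; 0->0 ok
  pos 15: x in {0,2}, choose 0; 0->0 ok
  pos 16: x in {0,2}, choose 0; 0->0 ok
  pos 17: y in {1}, choose 1; 0->1 ok
  pos 18: y in {1}, choose 1; 1->1 ok
  pos 19: x in {0,2}, choose 2; 1->2 ok
  pos 20: x in {0,2}, choose 2; 2->2 ok
  pos 21: x in {0,2}, choose 0; 2->0 ok
  pos 22: x in {0,2}, choose 0; 0->0 ok
  pos 23: y in {1}, choose 1; 0->1 ok
  pos 24: x in {0,2}, choose 2; 1->2 ok
  pos 25: x in {0,2}, choose 2; 2->2 ok
  pos 26: x in {0,2}, choose 2; 2->2 ok

0,0,1,1,2,0,0,1,2,2,2,2,0,0,0,0,0,1,1,2,2,0,0,1,2,2,2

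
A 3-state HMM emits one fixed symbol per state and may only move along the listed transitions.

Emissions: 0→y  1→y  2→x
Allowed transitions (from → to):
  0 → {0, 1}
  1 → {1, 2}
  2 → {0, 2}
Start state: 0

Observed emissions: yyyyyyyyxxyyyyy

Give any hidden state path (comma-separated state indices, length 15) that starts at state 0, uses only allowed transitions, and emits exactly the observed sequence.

  pos 0: y in {0,1}, choose 0; start
  pos 1: y in {0,1}, choose 0; 0->0 ok
  pos 2: y in {0,1}, choose 0; 0->0 ok
  pos 3: y in {0,1}, choose 0; 0->0 ok
  pos 4: y in {0,1}, choose 1; 0->1 ok
  pos 5: y in {0,1}, choose 1; 1->1 ok
  pos 6: y in {0,1}, choose 1; 1->1 ok
  pos 7: y in {0,1}, choose 1; 1->1 ok
  pos 8: x in {2}, choose 2; 1->2 ok
  pos 9: x in {2}, choose 2; 2->2 ok
  pos 10: y in {0,1}, choose 0; 2->0 ok
  pos 11: y in {0,1}, choose 0; 0->0 ok
  pos 12: y in {0,1}, choose 1; 0->1 ok
  pos 13: y in {0,1}, choose 1; 1->1 ok
  pos 14: y in {0,1}, choose 1; 1->1 ok

0,0,0,0,1,1,1,1,2,2,0,0,1,1,1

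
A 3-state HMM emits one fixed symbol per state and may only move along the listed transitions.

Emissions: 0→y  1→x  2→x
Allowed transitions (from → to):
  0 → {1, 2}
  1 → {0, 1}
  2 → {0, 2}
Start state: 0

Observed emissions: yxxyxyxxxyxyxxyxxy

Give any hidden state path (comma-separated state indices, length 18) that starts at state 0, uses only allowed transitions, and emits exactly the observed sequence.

  0: obs=y cand={0} pick 0 [start]
  1: obs=x cand={1,2} pick 2 [0->2 ok]
  2: obs=x cand={1,2} pick 2 [2->2 ok]
  3: obs=y cand={0} pick 0 [2->0 ok]
  4: obs=x cand={1,2} pick 2 [0->2 ok]
  5: obs=y cand={0} pick 0 [2->0 ok]
  6: obs=x cand={1,2} pick 1 [0->1 ok]
  7: obs=x cand={1,2} pick 1 [1->1 ok]
  8: obs=x cand={1,2} pick 1 [1->1 ok]
  9: obs=y cand={0} pick 0 [1->0 ok]
  10: obs=x cand={1,2} pick 1 [0->1 ok]
  11: obs=y cand={0} pick 0 [1->0 ok]
  12: obs=x cand={1,2} pick 1 [0->1 ok]
  13: obs=x cand={1,2} pick 1 [1->1 ok]
  14: obs=y cand={0} pick 0 [1->0 ok]
  15: obs=x cand={1,2} pick 2 [0->2 ok]
  16: obs=x cand={1,2} pick 2 [2->2 ok]
  17: obs=y cand={0} pick 0 [2->0 ok]

0,2,2,0,2,0,1,1,1,0,1,0,1,1,0,2,2,0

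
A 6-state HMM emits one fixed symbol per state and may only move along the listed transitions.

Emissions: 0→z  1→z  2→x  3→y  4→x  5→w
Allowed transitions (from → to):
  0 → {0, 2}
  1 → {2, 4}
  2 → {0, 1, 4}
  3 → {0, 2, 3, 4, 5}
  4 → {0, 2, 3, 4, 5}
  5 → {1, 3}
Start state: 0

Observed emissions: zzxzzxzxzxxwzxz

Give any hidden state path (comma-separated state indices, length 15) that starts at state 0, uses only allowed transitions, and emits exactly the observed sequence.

  0: obs=z cand={0,1} pick 0 [start]
  1: obs=z cand={0,1} pick 0 [0->0 ok]
  2: obs=x cand={2,4} pick 2 [0->2 ok]
  3: obs=z cand={0,1} pick 0 [2->0 ok]
  4: obs=z cand={0,1} pick 0 [0->0 ok]
  5: obs=x cand={2,4} pick 2 [0->2 ok]
  6: obs=z cand={0,1} pick 0 [2->0 ok]
  7: obs=x cand={2,4} pick 2 [0->2 ok]
  8: obs=z cand={0,1} pick 1 [2->1 ok]
  9: obs=x cand={2,4} pick 2 [1->2 ok]
  10: obs=x cand={2,4} pick 4 [2->4 ok]
  11: obs=w cand={5} pick 5 [4->5 ok]
  12: obs=z cand={0,1} pick 1 [5->1 ok]
  13: obs=x cand={2,4} pick 4 [1->4 ok]
  14: obs=z cand={0,1} pick 0 [4->0 ok]

0,0,2,0,0,2,0,2,1,2,4,5,1,4,0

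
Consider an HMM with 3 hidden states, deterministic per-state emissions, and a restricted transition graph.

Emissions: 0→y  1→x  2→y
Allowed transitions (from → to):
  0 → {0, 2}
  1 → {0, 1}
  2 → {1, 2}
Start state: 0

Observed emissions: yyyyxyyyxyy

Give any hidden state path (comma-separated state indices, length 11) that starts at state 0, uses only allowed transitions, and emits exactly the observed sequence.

0,0,2,2,1,0,2,2,1,0,0

  [0] y  {0,2}  => 0  start
  [1] y  {0,2}  => 0  0->0 ok
  [2] y  {0,2}  => 2  0->2 ok
  [3] y  {0,2}  => 2  2->2 ok
  [4] x  {1}  => 1  2->1 ok
  [5] y  {0,2}  => 0  1->0 ok
  [6] y  {0,2}  => 2  0->2 ok
  [7] y  {0,2}  => 2  2->2 ok
  [8] x  {1}  => 1  2->1 ok
  [9] y  {0,2}  => 0  1->0 ok
  [10] y  {0,2}  => 0  0->0 ok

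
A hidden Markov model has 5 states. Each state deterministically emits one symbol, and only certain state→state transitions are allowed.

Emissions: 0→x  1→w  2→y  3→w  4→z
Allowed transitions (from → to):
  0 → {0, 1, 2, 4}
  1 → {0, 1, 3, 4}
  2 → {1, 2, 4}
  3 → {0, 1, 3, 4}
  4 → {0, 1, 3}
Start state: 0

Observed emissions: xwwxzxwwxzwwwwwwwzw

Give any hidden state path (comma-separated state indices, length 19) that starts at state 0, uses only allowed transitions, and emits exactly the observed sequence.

0,1,3,0,4,0,1,1,0,4,1,1,3,1,1,1,3,4,1

  0: obs=x cand={0} pick 0 [start]
  1: obs=w cand={1,3} pick 1 [0->1 ok]
  2: obs=w cand={1,3} pick 3 [1->3 ok]
  3: obs=x cand={0} pick 0 [3->0 ok]
  4: obs=z cand={4} pick 4 [0->4 ok]
  5: obs=x cand={0} pick 0 [4->0 ok]
  6: obs=w cand={1,3} pick 1 [0->1 ok]
  7: obs=w cand={1,3} pick 1 [1->1 ok]
  8: obs=x cand={0} pick 0 [1->0 ok]
  9: obs=z cand={4} pick 4 [0->4 ok]
  10: obs=w cand={1,3} pick 1 [4->1 ok]
  11: obs=w cand={1,3} pick 1 [1->1 ok]
  12: obs=w cand={1,3} pick 3 [1->3 ok]
  13: obs=w cand={1,3} pick 1 [3->1 ok]
  14: obs=w cand={1,3} pick 1 [1->1 ok]
  15: obs=w cand={1,3} pick 1 [1->1 ok]
  16: obs=w cand={1,3} pick 3 [1->3 ok]
  17: obs=z cand={4} pick 4 [3->4 ok]
  18: obs=w cand={1,3} pick 1 [4->1 ok]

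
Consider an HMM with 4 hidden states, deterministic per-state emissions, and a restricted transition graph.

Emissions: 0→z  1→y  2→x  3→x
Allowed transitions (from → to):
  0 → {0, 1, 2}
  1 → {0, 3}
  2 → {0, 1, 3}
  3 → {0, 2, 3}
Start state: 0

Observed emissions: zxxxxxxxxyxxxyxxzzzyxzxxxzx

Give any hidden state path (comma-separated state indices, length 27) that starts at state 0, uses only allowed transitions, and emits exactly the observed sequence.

0,2,3,3,3,2,3,3,2,1,3,3,2,1,3,2,0,0,0,1,3,0,2,3,2,0,2

  t0 'z' -> {0}, take 0 (start)
  t1 'x' -> {2,3}, take 2 (0->2 ok)
  t2 'x' -> {2,3}, take 3 (2->3 ok)
  t3 'x' -> {2,3}, take 3 (3->3 ok)
  t4 'x' -> {2,3}, take 3 (3->3 ok)
  t5 'x' -> {2,3}, take 2 (3->2 ok)
  t6 'x' -> {2,3}, take 3 (2->3 ok)
  t7 'x' -> {2,3}, take 3 (3->3 ok)
  t8 'x' -> {2,3}, take 2 (3->2 ok)
  t9 'y' -> {1}, take 1 (2->1 ok)
  t10 'x' -> {2,3}, take 3 (1->3 ok)
  t11 'x' -> {2,3}, take 3 (3->3 ok)
  t12 'x' -> {2,3}, take 2 (3->2 ok)
  t13 'y' -> {1}, take 1 (2->1 ok)
  t14 'x' -> {2,3}, take 3 (1->3 ok)
  t15 'x' -> {2,3}, take 2 (3->2 ok)
  t16 'z' -> {0}, take 0 (2->0 ok)
  t17 'z' -> {0}, take 0 (0->0 ok)
  t18 'z' -> {0}, take 0 (0->0 ok)
  t19 'y' -> {1}, take 1 (0->1 ok)
  t20 'x' -> {2,3}, take 3 (1->3 ok)
  t21 'z' -> {0}, take 0 (3->0 ok)
  t22 'x' -> {2,3}, take 2 (0->2 ok)
  t23 'x' -> {2,3}, take 3 (2->3 ok)
  t24 'x' -> {2,3}, take 2 (3->2 ok)
  t25 'z' -> {0}, take 0 (2->0 ok)
  t26 'x' -> {2,3}, take 2 (0->2 ok)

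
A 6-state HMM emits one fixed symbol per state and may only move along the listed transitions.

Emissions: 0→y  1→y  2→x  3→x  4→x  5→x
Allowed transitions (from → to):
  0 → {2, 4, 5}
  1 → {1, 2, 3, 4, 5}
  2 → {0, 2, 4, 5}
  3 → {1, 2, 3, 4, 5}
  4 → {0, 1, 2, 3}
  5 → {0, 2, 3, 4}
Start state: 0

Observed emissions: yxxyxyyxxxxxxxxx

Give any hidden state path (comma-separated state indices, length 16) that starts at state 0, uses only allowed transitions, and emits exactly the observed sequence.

0,4,3,1,4,1,1,5,4,3,2,2,5,4,2,5

  t0 'y' -> {0,1}, take 0 (start)
  t1 'x' -> {2,3,4,5}, take 4 (0->4 ok)
  t2 'x' -> {2,3,4,5}, take 3 (4->3 ok)
  t3 'y' -> {0,1}, take 1 (3->1 ok)
  t4 'x' -> {2,3,4,5}, take 4 (1->4 ok)
  t5 'y' -> {0,1}, take 1 (4->1 ok)
  t6 'y' -> {0,1}, take 1 (1->1 ok)
  t7 'x' -> {2,3,4,5}, take 5 (1->5 ok)
  t8 'x' -> {2,3,4,5}, take 4 (5->4 ok)
  t9 'x' -> {2,3,4,5}, take 3 (4->3 ok)
  t10 'x' -> {2,3,4,5}, take 2 (3->2 ok)
  t11 'x' -> {2,3,4,5}, take 2 (2->2 ok)
  t12 'x' -> {2,3,4,5}, take 5 (2->5 ok)
  t13 'x' -> {2,3,4,5}, take 4 (5->4 ok)
  t14 'x' -> {2,3,4,5}, take 2 (4->2 ok)
  t15 'x' -> {2,3,4,5}, take 5 (2->5 ok)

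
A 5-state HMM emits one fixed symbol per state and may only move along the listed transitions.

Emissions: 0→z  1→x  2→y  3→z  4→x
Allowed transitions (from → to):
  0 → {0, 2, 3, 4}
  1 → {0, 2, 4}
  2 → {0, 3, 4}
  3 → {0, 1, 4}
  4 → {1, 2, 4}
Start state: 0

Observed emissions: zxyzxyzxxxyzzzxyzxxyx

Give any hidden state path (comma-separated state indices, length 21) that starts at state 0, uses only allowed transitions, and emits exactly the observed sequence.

0,4,2,3,4,2,3,4,4,4,2,3,0,3,1,2,3,4,1,2,4

  0: obs=z cand={0,3} pick 0 [start]
  1: obs=x cand={1,4} pick 4 [0->4 ok]
  2: obs=y cand={2} pick 2 [4->2 ok]
  3: obs=z cand={0,3} pick 3 [2->3 ok]
  4: obs=x cand={1,4} pick 4 [3->4 ok]
  5: obs=y cand={2} pick 2 [4->2 ok]
  6: obs=z cand={0,3} pick 3 [2->3 ok]
  7: obs=x cand={1,4} pick 4 [3->4 ok]
  8: obs=x cand={1,4} pick 4 [4->4 ok]
  9: obs=x cand={1,4} pick 4 [4->4 ok]
  10: obs=y cand={2} pick 2 [4->2 ok]
  11: obs=z cand={0,3} pick 3 [2->3 ok]
  12: obs=z cand={0,3} pick 0 [3->0 ok]
  13: obs=z cand={0,3} pick 3 [0->3 ok]
  14: obs=x cand={1,4} pick 1 [3->1 ok]
  15: obs=y cand={2} pick 2 [1->2 ok]
  16: obs=z cand={0,3} pick 3 [2->3 ok]
  17: obs=x cand={1,4} pick 4 [3->4 ok]
  18: obs=x cand={1,4} pick 1 [4->1 ok]
  19: obs=y cand={2} pick 2 [1->2 ok]
  20: obs=x cand={1,4} pick 4 [2->4 ok]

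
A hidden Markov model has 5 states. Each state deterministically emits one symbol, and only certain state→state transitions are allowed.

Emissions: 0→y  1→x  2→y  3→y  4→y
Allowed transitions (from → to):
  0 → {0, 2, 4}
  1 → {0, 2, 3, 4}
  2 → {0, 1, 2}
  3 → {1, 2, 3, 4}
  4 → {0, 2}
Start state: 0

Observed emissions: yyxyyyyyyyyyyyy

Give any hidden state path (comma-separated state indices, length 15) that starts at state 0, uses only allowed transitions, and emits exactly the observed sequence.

  t0 'y' -> {0,2,3,4}, take 0 (start)
  t1 'y' -> {0,2,3,4}, take 2 (0->2 ok)
  t2 'x' -> {1}, take 1 (2->1 ok)
  t3 'y' -> {0,2,3,4}, take 3 (1->3 ok)
  t4 'y' -> {0,2,3,4}, take 3 (3->3 ok)
  t5 'y' -> {0,2,3,4}, take 2 (3->2 ok)
  t6 'y' -> {0,2,3,4}, take 0 (2->0 ok)
  t7 'y' -> {0,2,3,4}, take 4 (0->4 ok)
  t8 'y' -> {0,2,3,4}, take 0 (4->0 ok)
  t9 'y' -> {0,2,3,4}, take 0 (0->0 ok)
  t10 'y' -> {0,2,3,4}, take 2 (0->2 ok)
  t11 'y' -> {0,2,3,4}, take 0 (2->0 ok)
  t12 'y' -> {0,2,3,4}, take 2 (0->2 ok)
  t13 'y' -> {0,2,3,4}, take 0 (2->0 ok)
  t14 'y' -> {0,2,3,4}, take 0 (0->0 ok)

0,2,1,3,3,2,0,4,0,0,2,0,2,0,0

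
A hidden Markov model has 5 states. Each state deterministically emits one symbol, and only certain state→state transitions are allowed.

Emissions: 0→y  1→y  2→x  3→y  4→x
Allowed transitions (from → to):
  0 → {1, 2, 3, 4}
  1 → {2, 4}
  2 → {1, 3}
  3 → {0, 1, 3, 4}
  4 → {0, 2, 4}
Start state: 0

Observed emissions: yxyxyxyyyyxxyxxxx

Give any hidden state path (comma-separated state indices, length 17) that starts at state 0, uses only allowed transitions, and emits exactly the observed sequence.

  0: obs=y cand={0,1,3} pick 0 [start]
  1: obs=x cand={2,4} pick 2 [0->2 ok]
  2: obs=y cand={0,1,3} pick 1 [2->1 ok]
  3: obs=x cand={2,4} pick 2 [1->2 ok]
  4: obs=y cand={0,1,3} pick 1 [2->1 ok]
  5: obs=x cand={2,4} pick 2 [1->2 ok]
  6: obs=y cand={0,1,3} pick 3 [2->3 ok]
  7: obs=y cand={0,1,3} pick 0 [3->0 ok]
  8: obs=y cand={0,1,3} pick 3 [0->3 ok]
  9: obs=y cand={0,1,3} pick 3 [3->3 ok]
  10: obs=x cand={2,4} pick 4 [3->4 ok]
  11: obs=x cand={2,4} pick 2 [4->2 ok]
  12: obs=y cand={0,1,3} pick 1 [2->1 ok]
  13: obs=x cand={2,4} pick 4 [1->4 ok]
  14: obs=x cand={2,4} pick 4 [4->4 ok]
  15: obs=x cand={2,4} pick 4 [4->4 ok]
  16: obs=x cand={2,4} pick 4 [4->4 ok]

0,2,1,2,1,2,3,0,3,3,4,2,1,4,4,4,4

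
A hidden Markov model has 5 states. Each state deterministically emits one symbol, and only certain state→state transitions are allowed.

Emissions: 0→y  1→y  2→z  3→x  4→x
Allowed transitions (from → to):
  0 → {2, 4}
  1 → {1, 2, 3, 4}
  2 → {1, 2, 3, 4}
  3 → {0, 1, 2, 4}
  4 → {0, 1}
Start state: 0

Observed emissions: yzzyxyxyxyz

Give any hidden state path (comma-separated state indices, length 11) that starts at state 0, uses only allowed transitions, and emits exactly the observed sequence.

  0: obs=y cand={0,1} pick 0 [start]
  1: obs=z cand={2} pick 2 [0->2 ok]
  2: obs=z cand={2} pick 2 [2->2 ok]
  3: obs=y cand={0,1} pick 1 [2->1 ok]
  4: obs=x cand={3,4} pick 3 [1->3 ok]
  5: obs=y cand={0,1} pick 0 [3->0 ok]
  6: obs=x cand={3,4} pick 4 [0->4 ok]
  7: obs=y cand={0,1} pick 1 [4->1 ok]
  8: obs=x cand={3,4} pick 4 [1->4 ok]
  9: obs=y cand={0,1} pick 0 [4->0 ok]
  10: obs=z cand={2} pick 2 [0->2 ok]

0,2,2,1,3,0,4,1,4,0,2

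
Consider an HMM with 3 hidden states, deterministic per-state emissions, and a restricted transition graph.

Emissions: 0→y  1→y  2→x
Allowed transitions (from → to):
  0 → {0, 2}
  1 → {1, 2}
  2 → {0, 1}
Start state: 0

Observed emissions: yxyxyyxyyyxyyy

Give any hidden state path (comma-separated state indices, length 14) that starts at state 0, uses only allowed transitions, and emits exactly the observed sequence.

0,2,0,2,0,0,2,1,1,1,2,1,1,1

  t0 'y' -> {0,1}, take 0 (start)
  t1 'x' -> {2}, take 2 (0->2 ok)
  t2 'y' -> {0,1}, take 0 (2->0 ok)
  t3 'x' -> {2}, take 2 (0->2 ok)
  t4 'y' -> {0,1}, take 0 (2->0 ok)
  t5 'y' -> {0,1}, take 0 (0->0 ok)
  t6 'x' -> {2}, take 2 (0->2 ok)
  t7 'y' -> {0,1}, take 1 (2->1 ok)
  t8 'y' -> {0,1}, take 1 (1->1 ok)
  t9 'y' -> {0,1}, take 1 (1->1 ok)
  t10 'x' -> {2}, take 2 (1->2 ok)
  t11 'y' -> {0,1}, take 1 (2->1 ok)
  t12 'y' -> {0,1}, take 1 (1->1 ok)
  t13 'y' -> {0,1}, take 1 (1->1 ok)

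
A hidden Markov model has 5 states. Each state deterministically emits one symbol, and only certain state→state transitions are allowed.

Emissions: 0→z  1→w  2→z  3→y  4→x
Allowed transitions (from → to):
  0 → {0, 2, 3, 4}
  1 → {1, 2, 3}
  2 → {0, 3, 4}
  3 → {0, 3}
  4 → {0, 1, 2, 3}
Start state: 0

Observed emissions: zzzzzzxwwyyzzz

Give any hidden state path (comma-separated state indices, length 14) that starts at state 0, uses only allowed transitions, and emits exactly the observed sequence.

0,2,0,0,0,0,4,1,1,3,3,0,0,2

  t0 'z' -> {0,2}, take 0 (start)
  t1 'z' -> {0,2}, take 2 (0->2 ok)
  t2 'z' -> {0,2}, take 0 (2->0 ok)
  t3 'z' -> {0,2}, take 0 (0->0 ok)
  t4 'z' -> {0,2}, take 0 (0->0 ok)
  t5 'z' -> {0,2}, take 0 (0->0 ok)
  t6 'x' -> {4}, take 4 (0->4 ok)
  t7 'w' -> {1}, take 1 (4->1 ok)
  t8 'w' -> {1}, take 1 (1->1 ok)
  t9 'y' -> {3}, take 3 (1->3 ok)
  t10 'y' -> {3}, take 3 (3->3 ok)
  t11 'z' -> {0,2}, take 0 (3->0 ok)
  t12 'z' -> {0,2}, take 0 (0->0 ok)
  t13 'z' -> {0,2}, take 2 (0->2 ok)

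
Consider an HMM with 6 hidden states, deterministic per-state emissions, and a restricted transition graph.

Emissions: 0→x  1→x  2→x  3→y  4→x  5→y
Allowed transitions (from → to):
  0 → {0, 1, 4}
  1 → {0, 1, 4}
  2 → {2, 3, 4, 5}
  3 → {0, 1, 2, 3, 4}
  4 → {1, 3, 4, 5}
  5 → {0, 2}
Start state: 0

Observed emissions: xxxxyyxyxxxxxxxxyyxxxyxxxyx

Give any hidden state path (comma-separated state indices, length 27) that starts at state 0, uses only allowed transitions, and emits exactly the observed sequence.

  pos 0: x in {0,1,2,4}, choose 0; start
  pos 1: x in {0,1,2,4}, choose 1; 0->1 ok
  pos 2: x in {0,1,2,4}, choose 1; 1->1 ok
  pos 3: x in {0,1,2,4}, choose 4; 1->4 ok
  pos 4: y in {3,5}, choose 3; 4->3 ok
  pos 5: y in {3,5}, choose 3; 3->3 ok
  pos 6: x in {0,1,2,4}, choose 4; 3->4 ok
  pos 7: y in {3,5}, choose 5; 4->5 ok
  pos 8: x in {0,1,2,4}, choose 0; 5->0 ok
  pos 9: x in {0,1,2,4}, choose 0; 0->0 ok
  pos 10: x in {0,1,2,4}, choose 0; 0->0 ok
  pos 11: x in {0,1,2,4}, choose 0; 0->0 ok
  pos 12: x in {0,1,2,4}, choose 1; 0->1 ok
  pos 13: x in {0,1,2,4}, choose 0; 1->0 ok
  pos 14: x in {0,1,2,4}, choose 1; 0->1 ok
  pos 15: x in {0,1,2,4}, choose 4; 1->4 ok
  pos 16: y in {3,5}, choose 3; 4->3 ok
  pos 17: y in {3,5}, choose 3; 3->3 ok
  pos 18: x in {0,1,2,4}, choose 1; 3->1 ok
  pos 19: x in {0,1,2,4}, choose 0; 1->0 ok
  pos 20: x in {0,1,2,4}, choose 4; 0->4 ok
  pos 21: y in {3,5}, choose 5; 4->5 ok
  pos 22: x in {0,1,2,4}, choose 2; 5->2 ok
  pos 23: x in {0,1,2,4}, choose 4; 2->4 ok
  pos 24: x in {0,1,2,4}, choose 4; 4->4 ok
  pos 25: y in {3,5}, choose 5; 4->5 ok
  pos 26: x in {0,1,2,4}, choose 2; 5->2 ok

0,1,1,4,3,3,4,5,0,0,0,0,1,0,1,4,3,3,1,0,4,5,2,4,4,5,2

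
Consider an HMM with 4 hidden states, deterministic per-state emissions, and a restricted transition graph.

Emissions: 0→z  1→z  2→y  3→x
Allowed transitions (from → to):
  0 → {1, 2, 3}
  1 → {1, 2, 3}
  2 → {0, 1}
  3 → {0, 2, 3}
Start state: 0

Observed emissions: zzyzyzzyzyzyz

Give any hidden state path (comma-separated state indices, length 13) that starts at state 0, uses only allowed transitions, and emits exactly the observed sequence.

  pos 0: z in {0,1}, choose 0; start
  pos 1: z in {0,1}, choose 1; 0->1 ok
  pos 2: y in {2}, choose 2; 1->2 ok
  pos 3: z in {0,1}, choose 1; 2->1 ok
  pos 4: y in {2}, choose 2; 1->2 ok
  pos 5: z in {0,1}, choose 0; 2->0 ok
  pos 6: z in {0,1}, choose 1; 0->1 ok
  pos 7: y in {2}, choose 2; 1->2 ok
  pos 8: z in {0,1}, choose 0; 2->0 ok
  pos 9: y in {2}, choose 2; 0->2 ok
  pos 10: z in {0,1}, choose 0; 2->0 ok
  pos 11: y in {2}, choose 2; 0->2 ok
  pos 12: z in {0,1}, choose 1; 2->1 ok

0,1,2,1,2,0,1,2,0,2,0,2,1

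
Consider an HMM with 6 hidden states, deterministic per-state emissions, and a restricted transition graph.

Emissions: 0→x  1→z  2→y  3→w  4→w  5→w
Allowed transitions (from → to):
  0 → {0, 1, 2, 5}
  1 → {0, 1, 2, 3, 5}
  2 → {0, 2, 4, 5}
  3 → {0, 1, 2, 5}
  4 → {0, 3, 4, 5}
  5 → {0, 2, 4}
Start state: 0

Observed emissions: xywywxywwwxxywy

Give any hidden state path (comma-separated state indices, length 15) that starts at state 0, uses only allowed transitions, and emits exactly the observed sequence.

  [0] x  {0}  => 0  start
  [1] y  {2}  => 2  0->2 ok
  [2] w  {3,4,5}  => 5  2->5 ok
  [3] y  {2}  => 2  5->2 ok
  [4] w  {3,4,5}  => 4  2->4 ok
  [5] x  {0}  => 0  4->0 ok
  [6] y  {2}  => 2  0->2 ok
  [7] w  {3,4,5}  => 5  2->5 ok
  [8] w  {3,4,5}  => 4  5->4 ok
  [9] w  {3,4,5}  => 3  4->3 ok
  [10] x  {0}  => 0  3->0 ok
  [11] x  {0}  => 0  0->0 ok
  [12] y  {2}  => 2  0->2 ok
  [13] w  {3,4,5}  => 5  2->5 ok
  [14] y  {2}  => 2  5->2 ok

0,2,5,2,4,0,2,5,4,3,0,0,2,5,2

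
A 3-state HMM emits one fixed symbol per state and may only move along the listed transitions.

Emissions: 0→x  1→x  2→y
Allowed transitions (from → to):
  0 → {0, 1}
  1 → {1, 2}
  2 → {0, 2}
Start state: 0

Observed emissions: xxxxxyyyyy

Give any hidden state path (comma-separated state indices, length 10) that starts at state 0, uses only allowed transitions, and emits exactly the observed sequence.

0,0,0,0,1,2,2,2,2,2

  0: obs=x cand={0,1} pick 0 [start]
  1: obs=x cand={0,1} pick 0 [0->0 ok]
  2: obs=x cand={0,1} pick 0 [0->0 ok]
  3: obs=x cand={0,1} pick 0 [0->0 ok]
  4: obs=x cand={0,1} pick 1 [0->1 ok]
  5: obs=y cand={2} pick 2 [1->2 ok]
  6: obs=y cand={2} pick 2 [2->2 ok]
  7: obs=y cand={2} pick 2 [2->2 ok]
  8: obs=y cand={2} pick 2 [2->2 ok]
  9: obs=y cand={2} pick 2 [2->2 ok]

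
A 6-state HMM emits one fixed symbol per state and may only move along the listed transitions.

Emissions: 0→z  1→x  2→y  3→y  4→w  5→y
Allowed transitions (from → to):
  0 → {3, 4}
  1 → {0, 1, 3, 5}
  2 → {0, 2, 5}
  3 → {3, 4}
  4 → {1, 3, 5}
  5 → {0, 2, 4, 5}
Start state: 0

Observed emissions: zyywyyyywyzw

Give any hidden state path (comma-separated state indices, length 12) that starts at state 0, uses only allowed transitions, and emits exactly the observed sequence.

  0: obs=z cand={0} pick 0 [start]
  1: obs=y cand={2,3,5} pick 3 [0->3 ok]
  2: obs=y cand={2,3,5} pick 3 [3->3 ok]
  3: obs=w cand={4} pick 4 [3->4 ok]
  4: obs=y cand={2,3,5} pick 5 [4->5 ok]
  5: obs=y cand={2,3,5} pick 5 [5->5 ok]
  6: obs=y cand={2,3,5} pick 2 [5->2 ok]
  7: obs=y cand={2,3,5} pick 5 [2->5 ok]
  8: obs=w cand={4} pick 4 [5->4 ok]
  9: obs=y cand={2,3,5} pick 5 [4->5 ok]
  10: obs=z cand={0} pick 0 [5->0 ok]
  11: obs=w cand={4} pick 4 [0->4 ok]

0,3,3,4,5,5,2,5,4,5,0,4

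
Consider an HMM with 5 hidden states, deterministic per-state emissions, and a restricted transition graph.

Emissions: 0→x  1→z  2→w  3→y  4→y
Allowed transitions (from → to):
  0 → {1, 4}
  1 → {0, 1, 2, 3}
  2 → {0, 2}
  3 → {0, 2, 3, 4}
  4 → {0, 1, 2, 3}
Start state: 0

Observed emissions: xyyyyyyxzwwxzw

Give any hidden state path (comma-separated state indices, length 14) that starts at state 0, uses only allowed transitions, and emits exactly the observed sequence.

0,4,3,3,3,3,3,0,1,2,2,0,1,2

  0: obs=x cand={0} pick 0 [start]
  1: obs=y cand={3,4} pick 4 [0->4 ok]
  2: obs=y cand={3,4} pick 3 [4->3 ok]
  3: obs=y cand={3,4} pick 3 [3->3 ok]
  4: obs=y cand={3,4} pick 3 [3->3 ok]
  5: obs=y cand={3,4} pick 3 [3->3 ok]
  6: obs=y cand={3,4} pick 3 [3->3 ok]
  7: obs=x cand={0} pick 0 [3->0 ok]
  8: obs=z cand={1} pick 1 [0->1 ok]
  9: obs=w cand={2} pick 2 [1->2 ok]
  10: obs=w cand={2} pick 2 [2->2 ok]
  11: obs=x cand={0} pick 0 [2->0 ok]
  12: obs=z cand={1} pick 1 [0->1 ok]
  13: obs=w cand={2} pick 2 [1->2 ok]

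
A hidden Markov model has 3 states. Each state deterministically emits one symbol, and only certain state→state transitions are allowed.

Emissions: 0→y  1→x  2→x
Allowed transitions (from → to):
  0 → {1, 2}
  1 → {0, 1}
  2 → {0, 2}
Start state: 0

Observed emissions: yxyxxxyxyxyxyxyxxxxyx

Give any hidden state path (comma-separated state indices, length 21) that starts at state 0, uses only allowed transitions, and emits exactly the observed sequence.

0,2,0,2,2,2,0,2,0,2,0,1,0,2,0,1,1,1,1,0,1

  0: obs=y cand={0} pick 0 [start]
  1: obs=x cand={1,2} pick 2 [0->2 ok]
  2: obs=y cand={0} pick 0 [2->0 ok]
  3: obs=x cand={1,2} pick 2 [0->2 ok]
  4: obs=x cand={1,2} pick 2 [2->2 ok]
  5: obs=x cand={1,2} pick 2 [2->2 ok]
  6: obs=y cand={0} pick 0 [2->0 ok]
  7: obs=x cand={1,2} pick 2 [0->2 ok]
  8: obs=y cand={0} pick 0 [2->0 ok]
  9: obs=x cand={1,2} pick 2 [0->2 ok]
  10: obs=y cand={0} pick 0 [2->0 ok]
  11: obs=x cand={1,2} pick 1 [0->1 ok]
  12: obs=y cand={0} pick 0 [1->0 ok]
  13: obs=x cand={1,2} pick 2 [0->2 ok]
  14: obs=y cand={0} pick 0 [2->0 ok]
  15: obs=x cand={1,2} pick 1 [0->1 ok]
  16: obs=x cand={1,2} pick 1 [1->1 ok]
  17: obs=x cand={1,2} pick 1 [1->1 ok]
  18: obs=x cand={1,2} pick 1 [1->1 ok]
  19: obs=y cand={0} pick 0 [1->0 ok]
  20: obs=x cand={1,2} pick 1 [0->1 ok]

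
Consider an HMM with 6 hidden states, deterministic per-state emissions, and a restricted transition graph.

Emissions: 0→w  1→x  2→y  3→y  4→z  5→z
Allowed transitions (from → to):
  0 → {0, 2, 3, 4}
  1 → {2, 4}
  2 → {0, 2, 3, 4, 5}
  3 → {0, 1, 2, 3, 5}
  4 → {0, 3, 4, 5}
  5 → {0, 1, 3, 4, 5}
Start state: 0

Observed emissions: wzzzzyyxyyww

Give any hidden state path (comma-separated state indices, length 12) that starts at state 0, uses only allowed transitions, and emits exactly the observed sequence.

  0: obs=w cand={0} pick 0 [start]
  1: obs=z cand={4,5} pick 4 [0->4 ok]
  2: obs=z cand={4,5} pick 4 [4->4 ok]
  3: obs=z cand={4,5} pick 4 [4->4 ok]
  4: obs=z cand={4,5} pick 4 [4->4 ok]
  5: obs=y cand={2,3} pick 3 [4->3 ok]
  6: obs=y cand={2,3} pick 3 [3->3 ok]
  7: obs=x cand={1} pick 1 [3->1 ok]
  8: obs=y cand={2,3} pick 2 [1->2 ok]
  9: obs=y cand={2,3} pick 3 [2->3 ok]
  10: obs=w cand={0} pick 0 [3->0 ok]
  11: obs=w cand={0} pick 0 [0->0 ok]

0,4,4,4,4,3,3,1,2,3,0,0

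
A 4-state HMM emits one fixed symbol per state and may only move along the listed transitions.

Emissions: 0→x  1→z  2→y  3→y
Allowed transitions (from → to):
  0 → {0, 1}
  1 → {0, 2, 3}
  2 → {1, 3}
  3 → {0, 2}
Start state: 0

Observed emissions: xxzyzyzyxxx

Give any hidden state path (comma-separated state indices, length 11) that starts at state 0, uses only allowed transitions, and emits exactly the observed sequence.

0,0,1,2,1,2,1,3,0,0,0

  pos 0: x in {0}, choose 0; start
  pos 1: x in {0}, choose 0; 0->0 ok
  pos 2: z in {1}, choose 1; 0->1 ok
  pos 3: y in {2,3}, choose 2; 1->2 ok
  pos 4: z in {1}, choose 1; 2->1 ok
  pos 5: y in {2,3}, choose 2; 1->2 ok
  pos 6: z in {1}, choose 1; 2->1 ok
  pos 7: y in {2,3}, choose 3; 1->3 ok
  pos 8: x in {0}, choose 0; 3->0 ok
  pos 9: x in {0}, choose 0; 0->0 ok
  pos 10: x in {0}, choose 0; 0->0 ok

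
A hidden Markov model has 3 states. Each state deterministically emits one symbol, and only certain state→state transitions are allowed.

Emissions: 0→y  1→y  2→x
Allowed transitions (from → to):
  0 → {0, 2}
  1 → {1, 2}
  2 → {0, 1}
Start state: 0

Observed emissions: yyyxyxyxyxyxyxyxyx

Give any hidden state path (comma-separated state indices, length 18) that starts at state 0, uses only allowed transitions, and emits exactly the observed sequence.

  [0] y  {0,1}  => 0  start
  [1] y  {0,1}  => 0  0->0 ok
  [2] y  {0,1}  => 0  0->0 ok
  [3] x  {2}  => 2  0->2 ok
  [4] y  {0,1}  => 1  2->1 ok
  [5] x  {2}  => 2  1->2 ok
  [6] y  {0,1}  => 1  2->1 ok
  [7] x  {2}  => 2  1->2 ok
  [8] y  {0,1}  => 0  2->0 ok
  [9] x  {2}  => 2  0->2 ok
  [10] y  {0,1}  => 1  2->1 ok
  [11] x  {2}  => 2  1->2 ok
  [12] y  {0,1}  => 1  2->1 ok
  [13] x  {2}  => 2  1->2 ok
  [14] y  {0,1}  => 0  2->0 ok
  [15] x  {2}  => 2  0->2 ok
  [16] y  {0,1}  => 1  2->1 ok
  [17] x  {2}  => 2  1->2 ok

0,0,0,2,1,2,1,2,0,2,1,2,1,2,0,2,1,2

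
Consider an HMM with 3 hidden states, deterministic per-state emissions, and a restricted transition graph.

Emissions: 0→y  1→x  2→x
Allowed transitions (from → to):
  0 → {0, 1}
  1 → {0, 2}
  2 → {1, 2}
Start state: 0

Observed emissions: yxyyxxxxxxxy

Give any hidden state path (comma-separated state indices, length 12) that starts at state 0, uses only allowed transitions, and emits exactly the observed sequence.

  t0 'y' -> {0}, take 0 (start)
  t1 'x' -> {1,2}, take 1 (0->1 ok)
  t2 'y' -> {0}, take 0 (1->0 ok)
  t3 'y' -> {0}, take 0 (0->0 ok)
  t4 'x' -> {1,2}, take 1 (0->1 ok)
  t5 'x' -> {1,2}, take 2 (1->2 ok)
  t6 'x' -> {1,2}, take 2 (2->2 ok)
  t7 'x' -> {1,2}, take 1 (2->1 ok)
  t8 'x' -> {1,2}, take 2 (1->2 ok)
  t9 'x' -> {1,2}, take 2 (2->2 ok)
  t10 'x' -> {1,2}, take 1 (2->1 ok)
  t11 'y' -> {0}, take 0 (1->0 ok)

0,1,0,0,1,2,2,1,2,2,1,0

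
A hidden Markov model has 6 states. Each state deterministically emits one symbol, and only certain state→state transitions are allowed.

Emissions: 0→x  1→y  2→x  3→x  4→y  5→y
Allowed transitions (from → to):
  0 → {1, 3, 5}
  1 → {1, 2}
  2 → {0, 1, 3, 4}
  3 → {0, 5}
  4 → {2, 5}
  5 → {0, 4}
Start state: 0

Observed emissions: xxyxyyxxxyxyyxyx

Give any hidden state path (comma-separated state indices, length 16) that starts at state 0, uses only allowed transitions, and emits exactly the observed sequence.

0,3,5,0,5,4,2,3,0,1,2,4,5,0,5,0

  0: obs=x cand={0,2,3} pick 0 [start]
  1: obs=x cand={0,2,3} pick 3 [0->3 ok]
  2: obs=y cand={1,4,5} pick 5 [3->5 ok]
  3: obs=x cand={0,2,3} pick 0 [5->0 ok]
  4: obs=y cand={1,4,5} pick 5 [0->5 ok]
  5: obs=y cand={1,4,5} pick 4 [5->4 ok]
  6: obs=x cand={0,2,3} pick 2 [4->2 ok]
  7: obs=x cand={0,2,3} pick 3 [2->3 ok]
  8: obs=x cand={0,2,3} pick 0 [3->0 ok]
  9: obs=y cand={1,4,5} pick 1 [0->1 ok]
  10: obs=x cand={0,2,3} pick 2 [1->2 ok]
  11: obs=y cand={1,4,5} pick 4 [2->4 ok]
  12: obs=y cand={1,4,5} pick 5 [4->5 ok]
  13: obs=x cand={0,2,3} pick 0 [5->0 ok]
  14: obs=y cand={1,4,5} pick 5 [0->5 ok]
  15: obs=x cand={0,2,3} pick 0 [5->0 ok]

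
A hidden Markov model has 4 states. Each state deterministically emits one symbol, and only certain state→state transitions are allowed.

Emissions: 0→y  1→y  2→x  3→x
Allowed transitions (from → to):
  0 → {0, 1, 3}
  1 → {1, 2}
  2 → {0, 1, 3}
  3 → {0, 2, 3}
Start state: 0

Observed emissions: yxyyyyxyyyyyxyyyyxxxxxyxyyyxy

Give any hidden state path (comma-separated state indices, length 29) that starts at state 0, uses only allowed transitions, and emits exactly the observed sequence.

  pos 0: y in {0,1}, choose 0; start
  pos 1: x in {2,3}, choose 3; 0->3 ok
  pos 2: y in {0,1}, choose 0; 3->0 ok
  pos 3: y in {0,1}, choose 1; 0->1 ok
  pos 4: y in {0,1}, choose 1; 1->1 ok
  pos 5: y in {0,1}, choose 1; 1->1 ok
  pos 6: x in {2,3}, choose 2; 1->2 ok
  pos 7: y in {0,1}, choose 0; 2->0 ok
  pos 8: y in {0,1}, choose 1; 0->1 ok
  pos 9: y in {0,1}, choose 1; 1->1 ok
  pos 10: y in {0,1}, choose 1; 1->1 ok
  pos 11: y in {0,1}, choose 1; 1->1 ok
  pos 12: x in {2,3}, choose 2; 1->2 ok
  pos 13: y in {0,1}, choose 0; 2->0 ok
  pos 14: y in {0,1}, choose 0; 0->0 ok
  pos 15: y in {0,1}, choose 1; 0->1 ok
  pos 16: y in {0,1}, choose 1; 1->1 ok
  pos 17: x in {2,3}, choose 2; 1->2 ok
  pos 18: x in {2,3}, choose 3; 2->3 ok
  pos 19: x in {2,3}, choose 2; 3->2 ok
  pos 20: x in {2,3}, choose 3; 2->3 ok
  pos 21: x in {2,3}, choose 2; 3->2 ok
  pos 22: y in {0,1}, choose 1; 2->1 ok
  pos 23: x in {2,3}, choose 2; 1->2 ok
  pos 24: y in {0,1}, choose 1; 2->1 ok
  pos 25: y in {0,1}, choose 1; 1->1 ok
  pos 26: y in {0,1}, choose 1; 1->1 ok
  pos 27: x in {2,3}, choose 2; 1->2 ok
  pos 28: y in {0,1}, choose 1; 2->1 ok

0,3,0,1,1,1,2,0,1,1,1,1,2,0,0,1,1,2,3,2,3,2,1,2,1,1,1,2,1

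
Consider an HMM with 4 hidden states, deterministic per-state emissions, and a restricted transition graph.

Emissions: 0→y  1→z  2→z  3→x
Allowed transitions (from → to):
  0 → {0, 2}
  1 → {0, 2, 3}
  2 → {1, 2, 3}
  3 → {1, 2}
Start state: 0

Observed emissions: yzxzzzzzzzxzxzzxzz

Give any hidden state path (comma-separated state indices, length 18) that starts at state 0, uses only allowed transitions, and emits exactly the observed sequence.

0,2,3,2,1,2,2,1,2,1,3,1,3,2,1,3,1,2

  [0] y  {0}  => 0  start
  [1] z  {1,2}  => 2  0->2 ok
  [2] x  {3}  => 3  2->3 ok
  [3] z  {1,2}  => 2  3->2 ok
  [4] z  {1,2}  => 1  2->1 ok
  [5] z  {1,2}  => 2  1->2 ok
  [6] z  {1,2}  => 2  2->2 ok
  [7] z  {1,2}  => 1  2->1 ok
  [8] z  {1,2}  => 2  1->2 ok
  [9] z  {1,2}  => 1  2->1 ok
  [10] x  {3}  => 3  1->3 ok
  [11] z  {1,2}  => 1  3->1 ok
  [12] x  {3}  => 3  1->3 ok
  [13] z  {1,2}  => 2  3->2 ok
  [14] z  {1,2}  => 1  2->1 ok
  [15] x  {3}  => 3  1->3 ok
  [16] z  {1,2}  => 1  3->1 ok
  [17] z  {1,2}  => 2  1->2 ok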